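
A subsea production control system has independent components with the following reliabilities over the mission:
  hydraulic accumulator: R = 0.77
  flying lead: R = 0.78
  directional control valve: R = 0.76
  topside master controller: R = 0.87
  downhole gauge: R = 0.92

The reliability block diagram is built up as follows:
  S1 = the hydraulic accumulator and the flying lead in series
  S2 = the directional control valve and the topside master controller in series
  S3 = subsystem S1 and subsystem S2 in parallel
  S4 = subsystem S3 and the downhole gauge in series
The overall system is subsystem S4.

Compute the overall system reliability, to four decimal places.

0.7955

Series (hydraulic accumulator and flying lead): 0.770000 × 0.780000 = 0.600600
Series (directional control valve and topside master controller): 0.760000 × 0.870000 = 0.661200
Parallel ([0.600600] and [0.661200]): 1 − (1 − 0.600600)(1 − 0.661200) = 0.864683
Series ([0.864683] and downhole gauge): 0.864683 × 0.920000 = 0.7955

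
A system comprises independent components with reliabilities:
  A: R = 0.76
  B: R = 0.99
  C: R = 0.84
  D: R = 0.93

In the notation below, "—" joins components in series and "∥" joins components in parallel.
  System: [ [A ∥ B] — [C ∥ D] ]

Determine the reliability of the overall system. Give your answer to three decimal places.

Parallel (A and B): 1 − (1 − 0.76000)(1 − 0.99000) = 0.99760
Parallel (C and D): 1 − (1 − 0.84000)(1 − 0.93000) = 0.98880
Series ([0.99760] and [0.98880]): 0.99760 × 0.98880 = 0.986

0.986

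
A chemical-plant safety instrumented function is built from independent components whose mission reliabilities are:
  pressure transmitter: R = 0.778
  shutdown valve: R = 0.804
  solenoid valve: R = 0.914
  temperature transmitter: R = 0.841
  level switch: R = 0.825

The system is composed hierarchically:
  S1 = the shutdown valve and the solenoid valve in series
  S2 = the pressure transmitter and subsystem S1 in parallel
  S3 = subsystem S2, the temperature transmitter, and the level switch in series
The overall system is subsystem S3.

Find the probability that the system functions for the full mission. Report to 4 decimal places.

Series (shutdown valve and solenoid valve): 0.804000 × 0.914000 = 0.734856
Parallel (pressure transmitter and [0.734856]): 1 − (1 − 0.778000)(1 − 0.734856) = 0.941138
Series ([0.941138], temperature transmitter, and level switch): 0.941138 × 0.841000 × 0.825000 = 0.6530

0.6530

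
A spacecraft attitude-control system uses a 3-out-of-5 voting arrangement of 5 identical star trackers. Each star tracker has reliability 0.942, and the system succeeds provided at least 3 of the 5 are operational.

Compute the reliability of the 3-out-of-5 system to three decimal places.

0.998

R = Σ_{i=3}^{5} C(5,i) p^i (1−p)^{5−i} with p = 0.942
C(5,3)·0.942^3·0.058^2 = 0.02812
C(5,4)·0.942^4·0.058^1 = 0.22835
C(5,5)·0.942^5·0.058^0 = 0.74174
Sum = 0.998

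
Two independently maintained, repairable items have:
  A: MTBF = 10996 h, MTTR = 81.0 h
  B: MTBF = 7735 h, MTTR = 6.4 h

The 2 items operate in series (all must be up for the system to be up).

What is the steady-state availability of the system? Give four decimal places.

0.9919

A(A) = MTBF/(MTBF+MTTR) = 10996/(10996+81.0) = 0.992688
A(B) = MTBF/(MTBF+MTTR) = 7735/(7735+6.4) = 0.999173
Series availability: 0.992688 × 0.999173 = 0.9919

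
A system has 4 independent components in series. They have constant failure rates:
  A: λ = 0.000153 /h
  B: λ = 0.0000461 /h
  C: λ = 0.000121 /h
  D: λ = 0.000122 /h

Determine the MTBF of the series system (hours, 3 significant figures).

2260

Series of exponential components: λ_sys = Σ λ_i
λ_sys = 0.000153 + 0.0000461 + 0.000121 + 0.000122 = 4.4210e-04 /h
MTBF = 1 / λ_sys = 2260 h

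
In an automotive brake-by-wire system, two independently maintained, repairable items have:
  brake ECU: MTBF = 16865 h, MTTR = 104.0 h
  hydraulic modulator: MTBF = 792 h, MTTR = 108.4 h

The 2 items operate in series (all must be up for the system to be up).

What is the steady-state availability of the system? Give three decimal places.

0.874

A(brake ECU) = MTBF/(MTBF+MTTR) = 16865/(16865+104.0) = 0.993871
A(hydraulic modulator) = MTBF/(MTBF+MTTR) = 792/(792+108.4) = 0.879609
Series availability: 0.993871 × 0.879609 = 0.874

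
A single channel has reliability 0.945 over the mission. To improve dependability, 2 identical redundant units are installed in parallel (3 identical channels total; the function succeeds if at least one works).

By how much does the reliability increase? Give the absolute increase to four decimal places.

0.0548

R_before = 0.945
R_after = 1 − (1 − 0.945)^3 = 0.9998
ΔR = 0.9998 − 0.945 = 0.0548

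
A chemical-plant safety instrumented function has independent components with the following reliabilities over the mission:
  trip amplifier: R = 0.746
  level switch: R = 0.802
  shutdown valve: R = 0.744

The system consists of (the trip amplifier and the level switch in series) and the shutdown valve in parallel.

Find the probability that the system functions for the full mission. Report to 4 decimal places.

Series (trip amplifier and level switch): 0.746000 × 0.802000 = 0.598292
Parallel ([0.598292] and shutdown valve): 1 − (1 − 0.598292)(1 − 0.744000) = 0.8972

0.8972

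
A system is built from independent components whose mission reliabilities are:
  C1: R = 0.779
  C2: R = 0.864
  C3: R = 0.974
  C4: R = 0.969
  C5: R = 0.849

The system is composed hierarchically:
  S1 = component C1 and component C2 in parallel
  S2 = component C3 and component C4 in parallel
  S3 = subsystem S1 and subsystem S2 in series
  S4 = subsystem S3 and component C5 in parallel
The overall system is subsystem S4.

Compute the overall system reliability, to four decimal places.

Parallel (C1 and C2): 1 − (1 − 0.779000)(1 − 0.864000) = 0.969944
Parallel (C3 and C4): 1 − (1 − 0.974000)(1 − 0.969000) = 0.999194
Series ([0.969944] and [0.999194]): 0.969944 × 0.999194 = 0.969162
Parallel ([0.969162] and C5): 1 − (1 − 0.969162)(1 − 0.849000) = 0.9953

0.9953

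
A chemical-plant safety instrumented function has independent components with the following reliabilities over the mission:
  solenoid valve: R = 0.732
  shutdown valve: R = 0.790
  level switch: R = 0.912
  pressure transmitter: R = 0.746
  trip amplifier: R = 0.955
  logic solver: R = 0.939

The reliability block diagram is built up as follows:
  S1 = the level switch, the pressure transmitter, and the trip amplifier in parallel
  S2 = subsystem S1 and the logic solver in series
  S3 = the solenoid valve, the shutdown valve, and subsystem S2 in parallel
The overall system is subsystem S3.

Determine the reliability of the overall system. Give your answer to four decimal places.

0.9965

Parallel (level switch, pressure transmitter, and trip amplifier): 1 − (1 − 0.912000)(1 − 0.746000)(1 − 0.955000) = 0.998994
Series ([0.998994] and logic solver): 0.998994 × 0.939000 = 0.938055
Parallel (solenoid valve, shutdown valve, and [0.938055]): 1 − (1 − 0.732000)(1 − 0.790000)(1 − 0.938055) = 0.9965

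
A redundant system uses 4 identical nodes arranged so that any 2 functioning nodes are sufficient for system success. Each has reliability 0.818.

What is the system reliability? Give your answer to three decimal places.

0.979

R = Σ_{i=2}^{4} C(4,i) p^i (1−p)^{4−i} with p = 0.818
C(4,2)·0.818^2·0.182^2 = 0.13298
C(4,3)·0.818^3·0.182^1 = 0.39847
C(4,4)·0.818^4·0.182^0 = 0.44773
Sum = 0.979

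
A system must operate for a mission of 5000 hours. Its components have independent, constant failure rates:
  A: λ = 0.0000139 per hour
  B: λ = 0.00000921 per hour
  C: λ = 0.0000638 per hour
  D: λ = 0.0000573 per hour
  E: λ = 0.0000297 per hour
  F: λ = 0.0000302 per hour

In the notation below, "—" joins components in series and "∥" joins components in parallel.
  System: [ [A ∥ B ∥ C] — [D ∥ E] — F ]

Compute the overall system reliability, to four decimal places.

R(A) = exp(−0.0000139 × 5000) = 0.932860
R(B) = exp(−0.00000921 × 5000) = 0.954994
R(C) = exp(−0.0000638 × 5000) = 0.726876
R(D) = exp(−0.0000573 × 5000) = 0.750887
R(E) = exp(−0.0000297 × 5000) = 0.862000
R(F) = exp(−0.0000302 × 5000) = 0.859848
Parallel (A, B, and C): 1 − (1 − 0.932860)(1 − 0.954994)(1 − 0.726876) = 0.999175
Parallel (D and E): 1 − (1 − 0.750887)(1 − 0.862000) = 0.965622
Series ([0.999175], [0.965622], and F): 0.999175 × 0.965622 × 0.859848 = 0.8296

0.8296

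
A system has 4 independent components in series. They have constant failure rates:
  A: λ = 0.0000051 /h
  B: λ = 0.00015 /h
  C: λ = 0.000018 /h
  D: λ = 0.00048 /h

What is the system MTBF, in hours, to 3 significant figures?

Series of exponential components: λ_sys = Σ λ_i
λ_sys = 0.0000051 + 0.00015 + 0.000018 + 0.00048 = 6.5310e-04 /h
MTBF = 1 / λ_sys = 1530 h

1530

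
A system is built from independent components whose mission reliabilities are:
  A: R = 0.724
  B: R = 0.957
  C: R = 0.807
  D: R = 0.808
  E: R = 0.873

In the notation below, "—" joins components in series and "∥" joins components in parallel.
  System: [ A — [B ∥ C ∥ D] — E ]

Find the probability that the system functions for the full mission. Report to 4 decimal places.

0.6310

Parallel (B, C, and D): 1 − (1 − 0.957000)(1 − 0.807000)(1 − 0.808000) = 0.998407
Series (A, [0.998407], and E): 0.724000 × 0.998407 × 0.873000 = 0.6310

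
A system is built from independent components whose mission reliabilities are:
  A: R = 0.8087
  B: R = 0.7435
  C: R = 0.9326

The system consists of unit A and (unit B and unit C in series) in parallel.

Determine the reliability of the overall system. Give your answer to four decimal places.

Series (B and C): 0.743500 × 0.932600 = 0.693388
Parallel (A and [0.693388]): 1 − (1 − 0.808700)(1 − 0.693388) = 0.9413

0.9413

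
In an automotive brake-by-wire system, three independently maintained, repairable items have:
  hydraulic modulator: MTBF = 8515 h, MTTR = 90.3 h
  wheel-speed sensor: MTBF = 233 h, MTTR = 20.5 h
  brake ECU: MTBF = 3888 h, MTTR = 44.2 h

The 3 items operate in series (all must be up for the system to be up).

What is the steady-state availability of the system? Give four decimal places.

0.8993

A(hydraulic modulator) = MTBF/(MTBF+MTTR) = 8515/(8515+90.3) = 0.989506
A(wheel-speed sensor) = MTBF/(MTBF+MTTR) = 233/(233+20.5) = 0.919132
A(brake ECU) = MTBF/(MTBF+MTTR) = 3888/(3888+44.2) = 0.988759
Series availability: 0.989506 × 0.919132 × 0.988759 = 0.8993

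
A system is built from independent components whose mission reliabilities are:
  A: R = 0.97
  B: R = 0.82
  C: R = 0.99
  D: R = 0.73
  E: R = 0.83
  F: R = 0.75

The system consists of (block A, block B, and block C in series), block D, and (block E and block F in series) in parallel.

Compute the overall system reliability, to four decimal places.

Series (A, B, and C): 0.970000 × 0.820000 × 0.990000 = 0.787446
Series (E and F): 0.830000 × 0.750000 = 0.622500
Parallel ([0.787446], D, and [0.622500]): 1 − (1 − 0.787446)(1 − 0.730000)(1 − 0.622500) = 0.9783

0.9783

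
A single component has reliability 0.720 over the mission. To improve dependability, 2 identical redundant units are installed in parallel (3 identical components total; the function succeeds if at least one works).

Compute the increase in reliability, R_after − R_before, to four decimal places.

R_before = 0.720
R_after = 1 − (1 − 0.720)^3 = 0.9780
ΔR = 0.9780 − 0.720 = 0.2580

0.2580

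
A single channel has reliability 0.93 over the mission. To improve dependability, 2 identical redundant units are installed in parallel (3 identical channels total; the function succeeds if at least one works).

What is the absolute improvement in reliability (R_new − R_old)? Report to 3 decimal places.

R_before = 0.93
R_after = 1 − (1 − 0.93)^3 = 1.000
ΔR = 1.000 − 0.93 = 0.070

0.070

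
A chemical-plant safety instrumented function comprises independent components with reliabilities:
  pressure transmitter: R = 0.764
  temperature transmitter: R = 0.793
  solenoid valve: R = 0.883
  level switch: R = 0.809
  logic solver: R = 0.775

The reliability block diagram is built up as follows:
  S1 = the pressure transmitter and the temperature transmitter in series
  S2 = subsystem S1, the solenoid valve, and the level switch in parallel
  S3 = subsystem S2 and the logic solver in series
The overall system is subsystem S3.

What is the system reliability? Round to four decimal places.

Series (pressure transmitter and temperature transmitter): 0.764000 × 0.793000 = 0.605852
Parallel ([0.605852], solenoid valve, and level switch): 1 − (1 − 0.605852)(1 − 0.883000)(1 − 0.809000) = 0.991192
Series ([0.991192] and logic solver): 0.991192 × 0.775000 = 0.7682

0.7682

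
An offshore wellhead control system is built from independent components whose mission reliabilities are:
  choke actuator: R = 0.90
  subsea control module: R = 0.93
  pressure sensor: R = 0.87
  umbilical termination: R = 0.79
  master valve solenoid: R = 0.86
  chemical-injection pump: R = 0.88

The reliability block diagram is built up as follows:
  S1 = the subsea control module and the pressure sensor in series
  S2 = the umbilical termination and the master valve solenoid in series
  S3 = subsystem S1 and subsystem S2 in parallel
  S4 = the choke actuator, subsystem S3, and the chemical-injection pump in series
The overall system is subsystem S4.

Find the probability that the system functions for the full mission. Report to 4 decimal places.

0.7435

Series (subsea control module and pressure sensor): 0.930000 × 0.870000 = 0.809100
Series (umbilical termination and master valve solenoid): 0.790000 × 0.860000 = 0.679400
Parallel ([0.809100] and [0.679400]): 1 − (1 − 0.809100)(1 − 0.679400) = 0.938797
Series (choke actuator, [0.938797], and chemical-injection pump): 0.900000 × 0.938797 × 0.880000 = 0.7435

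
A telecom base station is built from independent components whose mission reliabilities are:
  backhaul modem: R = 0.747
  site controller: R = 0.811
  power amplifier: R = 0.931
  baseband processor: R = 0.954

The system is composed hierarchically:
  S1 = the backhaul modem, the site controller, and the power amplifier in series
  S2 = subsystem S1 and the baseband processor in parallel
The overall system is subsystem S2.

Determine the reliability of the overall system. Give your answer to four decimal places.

Series (backhaul modem, site controller, and power amplifier): 0.747000 × 0.811000 × 0.931000 = 0.564016
Parallel ([0.564016] and baseband processor): 1 − (1 − 0.564016)(1 − 0.954000) = 0.9799

0.9799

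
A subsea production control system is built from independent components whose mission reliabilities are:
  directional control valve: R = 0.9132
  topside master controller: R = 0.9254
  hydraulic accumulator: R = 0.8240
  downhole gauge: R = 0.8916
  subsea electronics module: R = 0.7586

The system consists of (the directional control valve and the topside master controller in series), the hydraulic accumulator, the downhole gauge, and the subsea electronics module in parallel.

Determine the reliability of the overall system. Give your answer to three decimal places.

0.999

Series (directional control valve and topside master controller): 0.91320 × 0.92540 = 0.84508
Parallel ([0.84508], hydraulic accumulator, downhole gauge, and subsea electronics module): 1 − (1 − 0.84508)(1 − 0.82400)(1 − 0.89160)(1 − 0.75860) = 0.999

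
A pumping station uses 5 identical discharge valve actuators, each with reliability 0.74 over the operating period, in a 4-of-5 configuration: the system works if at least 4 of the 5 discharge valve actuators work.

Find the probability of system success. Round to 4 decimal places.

R = Σ_{i=4}^{5} C(5,i) p^i (1−p)^{5−i} with p = 0.74
C(5,4)·0.74^4·0.26^1 = 0.389825
C(5,5)·0.74^5·0.26^0 = 0.221901
Sum = 0.6117

0.6117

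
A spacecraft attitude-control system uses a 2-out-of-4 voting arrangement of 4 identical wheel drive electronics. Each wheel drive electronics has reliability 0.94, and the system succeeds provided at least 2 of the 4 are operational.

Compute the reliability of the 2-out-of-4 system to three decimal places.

R = Σ_{i=2}^{4} C(4,i) p^i (1−p)^{4−i} with p = 0.94
C(4,2)·0.94^2·0.06^2 = 0.01909
C(4,3)·0.94^3·0.06^1 = 0.19934
C(4,4)·0.94^4·0.06^0 = 0.78075
Sum = 0.999

0.999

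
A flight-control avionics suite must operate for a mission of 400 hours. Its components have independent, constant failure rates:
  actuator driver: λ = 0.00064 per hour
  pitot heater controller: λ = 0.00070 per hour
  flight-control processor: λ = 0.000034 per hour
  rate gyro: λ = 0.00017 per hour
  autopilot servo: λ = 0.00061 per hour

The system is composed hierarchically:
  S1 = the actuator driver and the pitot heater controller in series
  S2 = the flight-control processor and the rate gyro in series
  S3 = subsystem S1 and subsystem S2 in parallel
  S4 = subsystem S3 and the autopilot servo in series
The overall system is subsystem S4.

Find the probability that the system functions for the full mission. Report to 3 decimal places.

R(actuator driver) = exp(−0.00064 × 400) = 0.77414
R(pitot heater controller) = exp(−0.00070 × 400) = 0.75578
R(flight-control processor) = exp(−0.000034 × 400) = 0.98649
R(rate gyro) = exp(−0.00017 × 400) = 0.93426
R(autopilot servo) = exp(−0.00061 × 400) = 0.78349
Series (actuator driver and pitot heater controller): 0.77414 × 0.75578 = 0.58508
Series (flight-control processor and rate gyro): 0.98649 × 0.93426 = 0.92164
Parallel ([0.58508] and [0.92164]): 1 − (1 − 0.58508)(1 − 0.92164) = 0.96749
Series ([0.96749] and autopilot servo): 0.96749 × 0.78349 = 0.758

0.758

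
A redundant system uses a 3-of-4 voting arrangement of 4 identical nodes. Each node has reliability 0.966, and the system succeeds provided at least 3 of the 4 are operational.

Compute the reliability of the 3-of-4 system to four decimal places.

0.9934

R = Σ_{i=3}^{4} C(4,i) p^i (1−p)^{4−i} with p = 0.966
C(4,3)·0.966^3·0.034^1 = 0.122594
C(4,4)·0.966^4·0.034^0 = 0.870780
Sum = 0.9934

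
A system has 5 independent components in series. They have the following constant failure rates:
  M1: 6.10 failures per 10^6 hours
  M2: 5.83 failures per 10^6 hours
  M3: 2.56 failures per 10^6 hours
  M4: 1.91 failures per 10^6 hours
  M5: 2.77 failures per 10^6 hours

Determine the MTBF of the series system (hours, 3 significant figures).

52200

Series of exponential components: λ_sys = Σ λ_i
λ_sys = 0.00000610 + 0.00000583 + 0.00000256 + 0.00000191 + 0.00000277 = 1.9170e-05 /h
MTBF = 1 / λ_sys = 52200 h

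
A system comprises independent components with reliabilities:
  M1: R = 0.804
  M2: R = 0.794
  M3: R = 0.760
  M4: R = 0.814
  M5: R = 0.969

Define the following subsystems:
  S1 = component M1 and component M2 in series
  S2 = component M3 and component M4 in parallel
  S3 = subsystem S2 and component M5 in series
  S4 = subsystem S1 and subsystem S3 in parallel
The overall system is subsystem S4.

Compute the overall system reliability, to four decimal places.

0.9731

Series (M1 and M2): 0.804000 × 0.794000 = 0.638376
Parallel (M3 and M4): 1 − (1 − 0.760000)(1 − 0.814000) = 0.955360
Series ([0.955360] and M5): 0.955360 × 0.969000 = 0.925744
Parallel ([0.638376] and [0.925744]): 1 − (1 − 0.638376)(1 − 0.925744) = 0.9731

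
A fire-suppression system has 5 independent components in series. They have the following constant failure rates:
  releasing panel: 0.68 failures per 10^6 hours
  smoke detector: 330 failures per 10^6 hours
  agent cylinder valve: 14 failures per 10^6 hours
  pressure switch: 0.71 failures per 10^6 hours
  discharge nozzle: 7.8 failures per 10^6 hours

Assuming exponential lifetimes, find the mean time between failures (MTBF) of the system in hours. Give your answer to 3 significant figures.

2830

Series of exponential components: λ_sys = Σ λ_i
λ_sys = 0.00000068 + 0.00033 + 0.000014 + 0.00000071 + 0.0000078 = 3.5319e-04 /h
MTBF = 1 / λ_sys = 2830 h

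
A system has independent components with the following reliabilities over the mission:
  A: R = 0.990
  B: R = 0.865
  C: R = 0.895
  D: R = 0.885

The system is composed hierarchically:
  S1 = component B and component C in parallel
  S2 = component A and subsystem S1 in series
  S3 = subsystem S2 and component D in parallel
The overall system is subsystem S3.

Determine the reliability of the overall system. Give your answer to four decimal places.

0.9972

Parallel (B and C): 1 − (1 − 0.865000)(1 − 0.895000) = 0.985825
Series (A and [0.985825]): 0.990000 × 0.985825 = 0.975967
Parallel ([0.975967] and D): 1 − (1 − 0.975967)(1 − 0.885000) = 0.9972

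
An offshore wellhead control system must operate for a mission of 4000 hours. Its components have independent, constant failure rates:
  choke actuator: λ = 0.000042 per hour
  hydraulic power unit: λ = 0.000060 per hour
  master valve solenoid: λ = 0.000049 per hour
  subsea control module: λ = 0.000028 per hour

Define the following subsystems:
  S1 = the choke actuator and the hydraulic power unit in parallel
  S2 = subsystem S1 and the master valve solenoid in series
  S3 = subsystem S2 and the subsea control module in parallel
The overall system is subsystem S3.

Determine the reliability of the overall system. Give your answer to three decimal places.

R(choke actuator) = exp(−0.000042 × 4000) = 0.84535
R(hydraulic power unit) = exp(−0.000060 × 4000) = 0.78663
R(master valve solenoid) = exp(−0.000049 × 4000) = 0.82201
R(subsea control module) = exp(−0.000028 × 4000) = 0.89404
Parallel (choke actuator and hydraulic power unit): 1 − (1 − 0.84535)(1 − 0.78663) = 0.96700
Series ([0.96700] and master valve solenoid): 0.96700 × 0.82201 = 0.79488
Parallel ([0.79488] and subsea control module): 1 − (1 − 0.79488)(1 − 0.89404) = 0.978

0.978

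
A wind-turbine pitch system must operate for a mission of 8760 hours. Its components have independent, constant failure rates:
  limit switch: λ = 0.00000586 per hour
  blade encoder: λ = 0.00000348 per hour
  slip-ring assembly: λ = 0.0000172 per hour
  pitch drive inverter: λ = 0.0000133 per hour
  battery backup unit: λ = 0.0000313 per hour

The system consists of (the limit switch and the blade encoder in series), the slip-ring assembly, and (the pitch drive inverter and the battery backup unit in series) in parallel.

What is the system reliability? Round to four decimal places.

0.9964

R(limit switch) = exp(−0.00000586 × 8760) = 0.949962
R(blade encoder) = exp(−0.00000348 × 8760) = 0.969975
R(slip-ring assembly) = exp(−0.0000172 × 8760) = 0.860130
R(pitch drive inverter) = exp(−0.0000133 × 8760) = 0.890023
R(battery backup unit) = exp(−0.0000313 × 8760) = 0.760189
Series (limit switch and blade encoder): 0.949962 × 0.969975 = 0.921439
Series (pitch drive inverter and battery backup unit): 0.890023 × 0.760189 = 0.676586
Parallel ([0.921439], slip-ring assembly, and [0.676586]): 1 − (1 − 0.921439)(1 − 0.860130)(1 − 0.676586) = 0.9964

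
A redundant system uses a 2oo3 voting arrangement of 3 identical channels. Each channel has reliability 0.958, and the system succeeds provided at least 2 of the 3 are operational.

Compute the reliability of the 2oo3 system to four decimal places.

R = Σ_{i=2}^{3} C(3,i) p^i (1−p)^{3−i} with p = 0.958
C(3,2)·0.958^2·0.042^1 = 0.115638
C(3,3)·0.958^3·0.042^0 = 0.879218
Sum = 0.9949

0.9949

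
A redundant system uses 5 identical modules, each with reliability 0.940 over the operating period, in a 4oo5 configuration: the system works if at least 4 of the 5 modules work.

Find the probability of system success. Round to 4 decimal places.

R = Σ_{i=4}^{5} C(5,i) p^i (1−p)^{5−i} with p = 0.940
C(5,4)·0.940^4·0.060^1 = 0.234225
C(5,5)·0.940^5·0.060^0 = 0.733904
Sum = 0.9681

0.9681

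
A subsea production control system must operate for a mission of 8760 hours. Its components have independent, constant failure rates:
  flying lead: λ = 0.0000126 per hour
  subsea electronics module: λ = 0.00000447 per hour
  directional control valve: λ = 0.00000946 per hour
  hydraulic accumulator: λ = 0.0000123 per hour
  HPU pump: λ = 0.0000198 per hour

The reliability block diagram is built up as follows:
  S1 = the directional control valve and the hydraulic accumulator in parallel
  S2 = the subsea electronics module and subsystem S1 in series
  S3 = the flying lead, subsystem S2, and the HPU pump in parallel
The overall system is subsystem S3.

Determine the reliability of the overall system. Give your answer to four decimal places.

R(flying lead) = exp(−0.0000126 × 8760) = 0.895497
R(subsea electronics module) = exp(−0.00000447 × 8760) = 0.961600
R(directional control valve) = exp(−0.00000946 × 8760) = 0.920471
R(hydraulic accumulator) = exp(−0.0000123 × 8760) = 0.897854
R(HPU pump) = exp(−0.0000198 × 8760) = 0.840761
Parallel (directional control valve and hydraulic accumulator): 1 − (1 − 0.920471)(1 − 0.897854) = 0.991876
Series (subsea electronics module and [0.991876]): 0.961600 × 0.991876 = 0.953788
Parallel (flying lead, [0.953788], and HPU pump): 1 − (1 − 0.895497)(1 − 0.953788)(1 − 0.840761) = 0.9992

0.9992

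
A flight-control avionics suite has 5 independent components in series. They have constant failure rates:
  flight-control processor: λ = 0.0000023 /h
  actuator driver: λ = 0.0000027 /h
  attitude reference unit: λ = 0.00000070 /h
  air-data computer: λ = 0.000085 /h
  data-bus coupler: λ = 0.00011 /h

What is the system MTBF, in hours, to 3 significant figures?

4980

Series of exponential components: λ_sys = Σ λ_i
λ_sys = 0.0000023 + 0.0000027 + 0.00000070 + 0.000085 + 0.00011 = 2.0070e-04 /h
MTBF = 1 / λ_sys = 4980 h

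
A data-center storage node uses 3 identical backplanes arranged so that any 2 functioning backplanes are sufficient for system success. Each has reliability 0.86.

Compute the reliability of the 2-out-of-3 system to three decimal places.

0.947

R = Σ_{i=2}^{3} C(3,i) p^i (1−p)^{3−i} with p = 0.86
C(3,2)·0.86^2·0.14^1 = 0.31063
C(3,3)·0.86^3·0.14^0 = 0.63606
Sum = 0.947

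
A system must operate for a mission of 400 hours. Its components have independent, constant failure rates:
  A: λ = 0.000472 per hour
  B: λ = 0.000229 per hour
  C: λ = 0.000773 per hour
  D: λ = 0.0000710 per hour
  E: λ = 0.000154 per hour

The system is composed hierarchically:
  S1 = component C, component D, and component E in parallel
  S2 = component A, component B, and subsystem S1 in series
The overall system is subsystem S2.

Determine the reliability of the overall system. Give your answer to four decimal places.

R(A) = exp(−0.000472 × 400) = 0.827952
R(B) = exp(−0.000229 × 400) = 0.912470
R(C) = exp(−0.000773 × 400) = 0.734034
R(D) = exp(−0.0000710 × 400) = 0.971999
R(E) = exp(−0.000154 × 400) = 0.940259
Parallel (C, D, and E): 1 − (1 − 0.734034)(1 − 0.971999)(1 − 0.940259) = 0.999555
Series (A, B, and [0.999555]): 0.827952 × 0.912470 × 0.999555 = 0.7551

0.7551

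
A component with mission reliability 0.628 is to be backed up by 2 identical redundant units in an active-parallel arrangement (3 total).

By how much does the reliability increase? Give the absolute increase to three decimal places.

R_before = 0.628
R_after = 1 − (1 − 0.628)^3 = 0.949
ΔR = 0.949 − 0.628 = 0.321

0.321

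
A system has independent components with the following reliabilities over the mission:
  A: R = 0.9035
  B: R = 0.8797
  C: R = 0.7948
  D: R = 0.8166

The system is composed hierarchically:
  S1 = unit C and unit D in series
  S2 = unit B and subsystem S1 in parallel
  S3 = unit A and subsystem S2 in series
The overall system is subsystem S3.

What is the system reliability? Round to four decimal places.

Series (C and D): 0.794800 × 0.816600 = 0.649034
Parallel (B and [0.649034]): 1 − (1 − 0.879700)(1 − 0.649034) = 0.957779
Series (A and [0.957779]): 0.903500 × 0.957779 = 0.8654

0.8654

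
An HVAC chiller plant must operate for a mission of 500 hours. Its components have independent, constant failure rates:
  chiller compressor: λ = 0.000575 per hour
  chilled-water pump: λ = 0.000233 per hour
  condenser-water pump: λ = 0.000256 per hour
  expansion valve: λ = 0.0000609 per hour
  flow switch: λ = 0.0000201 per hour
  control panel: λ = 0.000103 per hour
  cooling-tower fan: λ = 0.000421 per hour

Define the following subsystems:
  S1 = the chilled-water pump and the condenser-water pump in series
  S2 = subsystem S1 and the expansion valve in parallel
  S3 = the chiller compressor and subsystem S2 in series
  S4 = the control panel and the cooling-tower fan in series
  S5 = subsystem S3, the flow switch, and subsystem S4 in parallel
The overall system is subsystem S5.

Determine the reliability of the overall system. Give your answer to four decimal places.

0.9994

R(chiller compressor) = exp(−0.000575 × 500) = 0.750137
R(chilled-water pump) = exp(−0.000233 × 500) = 0.890030
R(condenser-water pump) = exp(−0.000256 × 500) = 0.879853
R(expansion valve) = exp(−0.0000609 × 500) = 0.970009
R(flow switch) = exp(−0.0000201 × 500) = 0.990000
R(control panel) = exp(−0.000103 × 500) = 0.949804
R(cooling-tower fan) = exp(−0.000421 × 500) = 0.810179
Series (chilled-water pump and condenser-water pump): 0.890030 × 0.879853 = 0.783096
Parallel ([0.783096] and expansion valve): 1 − (1 − 0.783096)(1 − 0.970009) = 0.993495
Series (chiller compressor and [0.993495]): 0.750137 × 0.993495 = 0.745257
Series (control panel and cooling-tower fan): 0.949804 × 0.810179 = 0.769511
Parallel ([0.745257], flow switch, and [0.769511]): 1 − (1 − 0.745257)(1 − 0.990000)(1 − 0.769511) = 0.9994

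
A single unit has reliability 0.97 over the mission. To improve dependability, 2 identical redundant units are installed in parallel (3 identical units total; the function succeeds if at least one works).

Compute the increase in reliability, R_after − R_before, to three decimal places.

R_before = 0.97
R_after = 1 − (1 − 0.97)^3 = 1.000
ΔR = 1.000 − 0.97 = 0.030

0.030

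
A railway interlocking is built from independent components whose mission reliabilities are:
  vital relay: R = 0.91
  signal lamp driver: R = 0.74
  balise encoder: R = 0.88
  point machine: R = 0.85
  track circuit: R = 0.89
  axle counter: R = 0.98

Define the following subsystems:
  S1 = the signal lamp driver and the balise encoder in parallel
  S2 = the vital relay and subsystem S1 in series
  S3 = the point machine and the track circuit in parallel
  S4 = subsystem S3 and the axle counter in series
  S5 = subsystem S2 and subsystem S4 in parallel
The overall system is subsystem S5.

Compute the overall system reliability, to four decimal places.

Parallel (signal lamp driver and balise encoder): 1 − (1 − 0.740000)(1 − 0.880000) = 0.968800
Series (vital relay and [0.968800]): 0.910000 × 0.968800 = 0.881608
Parallel (point machine and track circuit): 1 − (1 − 0.850000)(1 − 0.890000) = 0.983500
Series ([0.983500] and axle counter): 0.983500 × 0.980000 = 0.963830
Parallel ([0.881608] and [0.963830]): 1 − (1 − 0.881608)(1 − 0.963830) = 0.9957

0.9957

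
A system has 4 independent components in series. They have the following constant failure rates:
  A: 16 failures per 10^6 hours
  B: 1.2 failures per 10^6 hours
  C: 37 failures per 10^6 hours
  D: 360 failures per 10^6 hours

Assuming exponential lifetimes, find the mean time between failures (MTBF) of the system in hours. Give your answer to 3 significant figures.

2410

Series of exponential components: λ_sys = Σ λ_i
λ_sys = 0.000016 + 0.0000012 + 0.000037 + 0.00036 = 4.1420e-04 /h
MTBF = 1 / λ_sys = 2410 h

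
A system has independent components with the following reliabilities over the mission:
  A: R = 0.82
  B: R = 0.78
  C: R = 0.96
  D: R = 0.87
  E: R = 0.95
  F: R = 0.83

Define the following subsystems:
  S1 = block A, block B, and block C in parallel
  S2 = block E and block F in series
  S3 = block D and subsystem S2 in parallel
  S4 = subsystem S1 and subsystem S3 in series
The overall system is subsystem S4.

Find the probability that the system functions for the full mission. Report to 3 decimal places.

Parallel (A, B, and C): 1 − (1 − 0.82000)(1 − 0.78000)(1 − 0.96000) = 0.99842
Series (E and F): 0.95000 × 0.83000 = 0.78850
Parallel (D and [0.78850]): 1 − (1 − 0.87000)(1 − 0.78850) = 0.97251
Series ([0.99842] and [0.97251]): 0.99842 × 0.97251 = 0.971

0.971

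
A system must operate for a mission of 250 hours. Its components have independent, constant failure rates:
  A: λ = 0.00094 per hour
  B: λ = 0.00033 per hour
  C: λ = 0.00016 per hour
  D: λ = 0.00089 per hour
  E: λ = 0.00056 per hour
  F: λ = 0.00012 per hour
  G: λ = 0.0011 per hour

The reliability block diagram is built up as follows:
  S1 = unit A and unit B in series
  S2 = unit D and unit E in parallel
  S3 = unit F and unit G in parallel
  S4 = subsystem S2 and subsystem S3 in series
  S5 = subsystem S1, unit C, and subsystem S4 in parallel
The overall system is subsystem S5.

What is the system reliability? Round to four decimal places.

R(A) = exp(−0.00094 × 250) = 0.790571
R(B) = exp(−0.00033 × 250) = 0.920811
R(C) = exp(−0.00016 × 250) = 0.960789
R(D) = exp(−0.00089 × 250) = 0.800515
R(E) = exp(−0.00056 × 250) = 0.869358
R(F) = exp(−0.00012 × 250) = 0.970446
R(G) = exp(−0.0011 × 250) = 0.759572
Series (A and B): 0.790571 × 0.920811 = 0.727966
Parallel (D and E): 1 − (1 − 0.800515)(1 − 0.869358) = 0.973939
Parallel (F and G): 1 − (1 − 0.970446)(1 − 0.759572) = 0.992894
Series ([0.973939] and [0.992894]): 0.973939 × 0.992894 = 0.967018
Parallel ([0.727966], C, and [0.967018]): 1 − (1 − 0.727966)(1 − 0.960789)(1 − 0.967018) = 0.9996

0.9996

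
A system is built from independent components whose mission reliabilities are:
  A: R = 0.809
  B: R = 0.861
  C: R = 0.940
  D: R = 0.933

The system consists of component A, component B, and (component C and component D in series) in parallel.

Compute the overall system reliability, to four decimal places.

0.9967

Series (C and D): 0.940000 × 0.933000 = 0.877020
Parallel (A, B, and [0.877020]): 1 − (1 − 0.809000)(1 − 0.861000)(1 − 0.877020) = 0.9967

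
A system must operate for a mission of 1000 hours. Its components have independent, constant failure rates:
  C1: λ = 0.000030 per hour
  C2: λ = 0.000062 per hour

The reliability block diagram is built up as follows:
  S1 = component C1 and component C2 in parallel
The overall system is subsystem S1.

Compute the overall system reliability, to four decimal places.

R(C1) = exp(−0.000030 × 1000) = 0.970446
R(C2) = exp(−0.000062 × 1000) = 0.939883
Parallel (C1 and C2): 1 − (1 − 0.970446)(1 − 0.939883) = 0.9982

0.9982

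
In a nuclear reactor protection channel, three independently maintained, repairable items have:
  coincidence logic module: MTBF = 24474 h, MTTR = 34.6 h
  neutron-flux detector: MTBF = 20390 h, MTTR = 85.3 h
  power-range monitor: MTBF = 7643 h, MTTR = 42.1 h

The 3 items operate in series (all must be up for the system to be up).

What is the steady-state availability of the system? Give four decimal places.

0.9890

A(coincidence logic module) = MTBF/(MTBF+MTTR) = 24474/(24474+34.6) = 0.998588
A(neutron-flux detector) = MTBF/(MTBF+MTTR) = 20390/(20390+85.3) = 0.995834
A(power-range monitor) = MTBF/(MTBF+MTTR) = 7643/(7643+42.1) = 0.994522
Series availability: 0.998588 × 0.995834 × 0.994522 = 0.9890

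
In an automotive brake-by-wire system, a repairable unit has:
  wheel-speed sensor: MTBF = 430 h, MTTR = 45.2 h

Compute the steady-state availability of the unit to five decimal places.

0.90488

A(wheel-speed sensor) = MTBF/(MTBF+MTTR) = 430/(430+45.2) = 0.90488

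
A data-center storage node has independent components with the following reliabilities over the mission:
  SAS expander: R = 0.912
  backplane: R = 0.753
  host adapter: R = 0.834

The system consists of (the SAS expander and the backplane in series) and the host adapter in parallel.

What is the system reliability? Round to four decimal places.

Series (SAS expander and backplane): 0.912000 × 0.753000 = 0.686736
Parallel ([0.686736] and host adapter): 1 − (1 − 0.686736)(1 − 0.834000) = 0.9480

0.9480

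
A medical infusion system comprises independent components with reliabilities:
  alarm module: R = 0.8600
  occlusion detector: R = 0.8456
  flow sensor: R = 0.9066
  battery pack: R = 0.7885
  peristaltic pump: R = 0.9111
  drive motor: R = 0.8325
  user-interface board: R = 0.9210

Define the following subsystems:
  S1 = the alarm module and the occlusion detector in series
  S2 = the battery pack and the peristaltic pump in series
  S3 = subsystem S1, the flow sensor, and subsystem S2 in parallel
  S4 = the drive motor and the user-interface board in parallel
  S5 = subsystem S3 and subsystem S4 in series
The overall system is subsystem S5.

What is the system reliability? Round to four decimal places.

Series (alarm module and occlusion detector): 0.860000 × 0.845600 = 0.727216
Series (battery pack and peristaltic pump): 0.788500 × 0.911100 = 0.718402
Parallel ([0.727216], flow sensor, and [0.718402]): 1 − (1 − 0.727216)(1 − 0.906600)(1 − 0.718402) = 0.992825
Parallel (drive motor and user-interface board): 1 − (1 − 0.832500)(1 − 0.921000) = 0.986768
Series ([0.992825] and [0.986768]): 0.992825 × 0.986768 = 0.9797

0.9797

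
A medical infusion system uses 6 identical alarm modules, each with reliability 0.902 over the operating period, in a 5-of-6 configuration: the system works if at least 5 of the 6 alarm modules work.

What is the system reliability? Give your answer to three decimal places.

0.890

R = Σ_{i=5}^{6} C(6,i) p^i (1−p)^{6−i} with p = 0.902
C(6,5)·0.902^5·0.098^1 = 0.35108
C(6,6)·0.902^6·0.098^0 = 0.53857
Sum = 0.890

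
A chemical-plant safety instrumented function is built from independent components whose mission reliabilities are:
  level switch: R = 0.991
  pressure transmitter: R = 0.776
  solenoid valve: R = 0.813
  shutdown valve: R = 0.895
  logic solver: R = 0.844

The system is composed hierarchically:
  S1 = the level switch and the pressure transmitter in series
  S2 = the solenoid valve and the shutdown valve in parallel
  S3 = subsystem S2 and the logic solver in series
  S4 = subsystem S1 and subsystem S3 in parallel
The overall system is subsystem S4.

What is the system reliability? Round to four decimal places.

Series (level switch and pressure transmitter): 0.991000 × 0.776000 = 0.769016
Parallel (solenoid valve and shutdown valve): 1 − (1 − 0.813000)(1 − 0.895000) = 0.980365
Series ([0.980365] and logic solver): 0.980365 × 0.844000 = 0.827428
Parallel ([0.769016] and [0.827428]): 1 − (1 − 0.769016)(1 − 0.827428) = 0.9601

0.9601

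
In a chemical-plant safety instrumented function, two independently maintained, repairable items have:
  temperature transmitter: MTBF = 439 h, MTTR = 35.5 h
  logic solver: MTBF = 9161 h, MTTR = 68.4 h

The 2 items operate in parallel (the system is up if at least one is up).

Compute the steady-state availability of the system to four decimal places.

0.9994

A(temperature transmitter) = MTBF/(MTBF+MTTR) = 439/(439+35.5) = 0.925184
A(logic solver) = MTBF/(MTBF+MTTR) = 9161/(9161+68.4) = 0.992589
Parallel availability: 1 − (1 − 0.925184)(1 − 0.992589) = 0.9994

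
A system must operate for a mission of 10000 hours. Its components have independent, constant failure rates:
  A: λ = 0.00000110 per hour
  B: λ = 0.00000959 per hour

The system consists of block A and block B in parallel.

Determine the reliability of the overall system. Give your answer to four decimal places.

R(A) = exp(−0.00000110 × 10000) = 0.989060
R(B) = exp(−0.00000959 × 10000) = 0.908555
Parallel (A and B): 1 − (1 − 0.989060)(1 − 0.908555) = 0.9990

0.9990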